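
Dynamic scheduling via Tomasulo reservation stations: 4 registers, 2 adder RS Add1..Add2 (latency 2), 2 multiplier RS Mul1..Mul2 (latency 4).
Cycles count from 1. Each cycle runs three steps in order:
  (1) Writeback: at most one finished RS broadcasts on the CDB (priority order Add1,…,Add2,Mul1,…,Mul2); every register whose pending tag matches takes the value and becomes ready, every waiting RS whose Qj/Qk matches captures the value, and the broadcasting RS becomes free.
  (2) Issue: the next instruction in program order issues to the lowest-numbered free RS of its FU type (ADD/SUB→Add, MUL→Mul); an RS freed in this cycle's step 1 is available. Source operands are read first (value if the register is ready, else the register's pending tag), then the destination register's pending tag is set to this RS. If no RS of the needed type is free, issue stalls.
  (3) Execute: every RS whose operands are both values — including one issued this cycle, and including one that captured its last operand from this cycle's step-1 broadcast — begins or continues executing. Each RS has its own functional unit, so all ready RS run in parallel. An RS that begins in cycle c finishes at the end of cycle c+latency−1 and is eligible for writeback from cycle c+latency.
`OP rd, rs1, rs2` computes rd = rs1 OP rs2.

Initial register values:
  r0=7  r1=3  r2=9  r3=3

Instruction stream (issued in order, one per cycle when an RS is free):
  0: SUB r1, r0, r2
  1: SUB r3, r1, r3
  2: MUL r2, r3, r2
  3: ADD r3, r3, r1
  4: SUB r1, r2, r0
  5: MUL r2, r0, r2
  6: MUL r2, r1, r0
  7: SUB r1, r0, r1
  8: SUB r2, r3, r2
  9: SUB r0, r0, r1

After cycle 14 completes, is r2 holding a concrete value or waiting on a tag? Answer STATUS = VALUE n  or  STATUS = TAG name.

cycle 1: issue SUB r1<-Add1 // r0:7,r1:Add1,r2:9,r3:3
cycle 2: issue SUB r3<-Add2 // r0:7,r1:Add1,r2:9,r3:Add2
cycle 3: CDB Add1=-2; issue MUL r2<-Mul1 // r0:7,r1:-2,r2:Mul1,r3:Add2
cycle 4: issue ADD r3<-Add1 // r0:7,r1:-2,r2:Mul1,r3:Add1
cycle 5: CDB Add2=-5; issue SUB r1<-Add2 // r0:7,r1:Add2,r2:Mul1,r3:Add1
cycle 6: issue MUL r2<-Mul2 // r0:7,r1:Add2,r2:Mul2,r3:Add1
cycle 7: CDB Add1=-7; stall // r0:7,r1:Add2,r2:Mul2,r3:-7
cycle 8: stall // r0:7,r1:Add2,r2:Mul2,r3:-7
cycle 9: CDB Mul1=-45; issue MUL r2<-Mul1 // r0:7,r1:Add2,r2:Mul1,r3:-7
cycle 10: issue SUB r1<-Add1 // r0:7,r1:Add1,r2:Mul1,r3:-7
cycle 11: CDB Add2=-52; issue SUB r2<-Add2 // r0:7,r1:Add1,r2:Add2,r3:-7
cycle 12: stall // r0:7,r1:Add1,r2:Add2,r3:-7
cycle 13: CDB Add1=59; issue SUB r0<-Add1 // r0:Add1,r1:59,r2:Add2,r3:-7
cycle 14: CDB Mul2=-315 // r0:Add1,r1:59,r2:Add2,r3:-7

STATUS = TAG Add2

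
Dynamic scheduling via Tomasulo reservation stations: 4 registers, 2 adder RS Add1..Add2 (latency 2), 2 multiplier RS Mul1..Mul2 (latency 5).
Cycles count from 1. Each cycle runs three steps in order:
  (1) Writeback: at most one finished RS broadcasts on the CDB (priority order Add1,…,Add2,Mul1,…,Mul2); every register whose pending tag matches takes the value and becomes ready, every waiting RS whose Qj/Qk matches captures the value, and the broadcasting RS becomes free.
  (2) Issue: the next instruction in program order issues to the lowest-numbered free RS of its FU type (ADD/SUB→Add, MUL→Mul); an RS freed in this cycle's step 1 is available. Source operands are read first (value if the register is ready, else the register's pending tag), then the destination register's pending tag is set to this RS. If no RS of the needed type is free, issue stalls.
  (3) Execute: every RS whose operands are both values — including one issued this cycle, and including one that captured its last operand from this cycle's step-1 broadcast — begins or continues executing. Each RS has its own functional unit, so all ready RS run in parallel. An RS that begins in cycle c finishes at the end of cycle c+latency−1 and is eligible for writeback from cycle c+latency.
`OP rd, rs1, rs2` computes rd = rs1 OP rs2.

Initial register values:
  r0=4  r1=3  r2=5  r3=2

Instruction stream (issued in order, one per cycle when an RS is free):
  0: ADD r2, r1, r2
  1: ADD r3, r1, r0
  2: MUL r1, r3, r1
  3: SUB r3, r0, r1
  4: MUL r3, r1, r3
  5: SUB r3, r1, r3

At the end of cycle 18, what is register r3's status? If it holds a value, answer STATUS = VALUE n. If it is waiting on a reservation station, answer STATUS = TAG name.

  c1: issue ADD r2<-Add1  regs: r0:4,r1:3,r2:Add1,r3:2
  c2: issue ADD r3<-Add2  regs: r0:4,r1:3,r2:Add1,r3:Add2
  c3: CDB Add1=8; issue MUL r1<-Mul1  regs: r0:4,r1:Mul1,r2:8,r3:Add2
  c4: CDB Add2=7; issue SUB r3<-Add1  regs: r0:4,r1:Mul1,r2:8,r3:Add1
  c5: issue MUL r3<-Mul2  regs: r0:4,r1:Mul1,r2:8,r3:Mul2
  c6: issue SUB r3<-Add2  regs: r0:4,r1:Mul1,r2:8,r3:Add2
  c7: -  regs: r0:4,r1:Mul1,r2:8,r3:Add2
  c8: -  regs: r0:4,r1:Mul1,r2:8,r3:Add2
  c9: CDB Mul1=21  regs: r0:4,r1:21,r2:8,r3:Add2
  c10: -  regs: r0:4,r1:21,r2:8,r3:Add2
  c11: CDB Add1=-17  regs: r0:4,r1:21,r2:8,r3:Add2
  c12: -  regs: r0:4,r1:21,r2:8,r3:Add2
  c13: -  regs: r0:4,r1:21,r2:8,r3:Add2
  c14: -  regs: r0:4,r1:21,r2:8,r3:Add2
  c15: -  regs: r0:4,r1:21,r2:8,r3:Add2
  c16: CDB Mul2=-357  regs: r0:4,r1:21,r2:8,r3:Add2
  c17: -  regs: r0:4,r1:21,r2:8,r3:Add2
  c18: CDB Add2=378  regs: r0:4,r1:21,r2:8,r3:378

STATUS = VALUE 378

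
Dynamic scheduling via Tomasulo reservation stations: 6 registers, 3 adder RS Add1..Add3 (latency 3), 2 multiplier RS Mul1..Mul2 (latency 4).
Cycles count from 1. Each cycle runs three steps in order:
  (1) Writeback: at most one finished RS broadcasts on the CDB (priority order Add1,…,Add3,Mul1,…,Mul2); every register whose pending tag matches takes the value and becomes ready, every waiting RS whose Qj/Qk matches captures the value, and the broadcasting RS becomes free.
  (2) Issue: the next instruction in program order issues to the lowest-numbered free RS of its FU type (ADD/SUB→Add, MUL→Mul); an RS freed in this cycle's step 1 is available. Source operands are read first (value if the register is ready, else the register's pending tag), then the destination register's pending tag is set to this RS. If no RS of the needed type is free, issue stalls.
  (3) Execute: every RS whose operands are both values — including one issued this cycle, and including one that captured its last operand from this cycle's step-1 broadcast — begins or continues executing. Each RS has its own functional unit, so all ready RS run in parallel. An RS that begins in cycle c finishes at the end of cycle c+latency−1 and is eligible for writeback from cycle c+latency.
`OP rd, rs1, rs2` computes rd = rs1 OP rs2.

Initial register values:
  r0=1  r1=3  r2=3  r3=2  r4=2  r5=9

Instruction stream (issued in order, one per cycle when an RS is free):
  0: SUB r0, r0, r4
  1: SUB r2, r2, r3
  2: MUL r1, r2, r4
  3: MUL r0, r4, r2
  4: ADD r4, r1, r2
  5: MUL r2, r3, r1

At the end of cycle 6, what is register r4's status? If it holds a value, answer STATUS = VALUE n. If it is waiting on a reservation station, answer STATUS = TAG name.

STATUS = TAG Add1

  c1: issue SUB r0<-Add1  regs: r0:Add1,r1:3,r2:3,r3:2,r4:2,r5:9
  c2: issue SUB r2<-Add2  regs: r0:Add1,r1:3,r2:Add2,r3:2,r4:2,r5:9
  c3: issue MUL r1<-Mul1  regs: r0:Add1,r1:Mul1,r2:Add2,r3:2,r4:2,r5:9
  c4: CDB Add1=-1; issue MUL r0<-Mul2  regs: r0:Mul2,r1:Mul1,r2:Add2,r3:2,r4:2,r5:9
  c5: CDB Add2=1; issue ADD r4<-Add1  regs: r0:Mul2,r1:Mul1,r2:1,r3:2,r4:Add1,r5:9
  c6: stall  regs: r0:Mul2,r1:Mul1,r2:1,r3:2,r4:Add1,r5:9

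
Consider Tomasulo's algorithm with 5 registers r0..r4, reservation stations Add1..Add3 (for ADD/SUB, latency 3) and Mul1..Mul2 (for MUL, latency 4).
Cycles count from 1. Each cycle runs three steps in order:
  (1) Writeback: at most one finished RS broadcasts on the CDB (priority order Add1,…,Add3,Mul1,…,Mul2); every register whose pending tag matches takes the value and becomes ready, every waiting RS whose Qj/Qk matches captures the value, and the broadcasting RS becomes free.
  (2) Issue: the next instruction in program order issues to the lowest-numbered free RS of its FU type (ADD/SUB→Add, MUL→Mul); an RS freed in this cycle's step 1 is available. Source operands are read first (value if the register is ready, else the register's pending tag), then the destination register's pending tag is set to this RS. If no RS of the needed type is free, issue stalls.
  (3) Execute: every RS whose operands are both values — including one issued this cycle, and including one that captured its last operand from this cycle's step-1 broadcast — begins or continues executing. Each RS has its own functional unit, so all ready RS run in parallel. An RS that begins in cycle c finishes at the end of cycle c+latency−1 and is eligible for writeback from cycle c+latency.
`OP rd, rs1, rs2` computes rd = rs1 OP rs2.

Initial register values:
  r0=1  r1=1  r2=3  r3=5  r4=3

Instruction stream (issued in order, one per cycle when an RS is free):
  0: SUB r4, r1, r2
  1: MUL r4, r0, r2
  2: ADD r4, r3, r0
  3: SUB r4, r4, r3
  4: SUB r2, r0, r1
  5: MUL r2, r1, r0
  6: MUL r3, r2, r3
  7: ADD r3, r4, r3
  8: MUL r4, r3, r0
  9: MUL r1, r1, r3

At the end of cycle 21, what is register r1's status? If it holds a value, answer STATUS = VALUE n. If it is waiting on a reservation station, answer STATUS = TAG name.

c1: issue SUB r4<-Add1 | r0:1,r1:1,r2:3,r3:5,r4:Add1
c2: issue MUL r4<-Mul1 | r0:1,r1:1,r2:3,r3:5,r4:Mul1
c3: issue ADD r4<-Add2 | r0:1,r1:1,r2:3,r3:5,r4:Add2
c4: CDB Add1=-2; issue SUB r4<-Add1 | r0:1,r1:1,r2:3,r3:5,r4:Add1
c5: issue SUB r2<-Add3 | r0:1,r1:1,r2:Add3,r3:5,r4:Add1
c6: CDB Add2=6; issue MUL r2<-Mul2 | r0:1,r1:1,r2:Mul2,r3:5,r4:Add1
c7: CDB Mul1=3; issue MUL r3<-Mul1 | r0:1,r1:1,r2:Mul2,r3:Mul1,r4:Add1
c8: CDB Add3=0; issue ADD r3<-Add2 | r0:1,r1:1,r2:Mul2,r3:Add2,r4:Add1
c9: CDB Add1=1; stall | r0:1,r1:1,r2:Mul2,r3:Add2,r4:1
c10: CDB Mul2=1; issue MUL r4<-Mul2 | r0:1,r1:1,r2:1,r3:Add2,r4:Mul2
c11: stall | r0:1,r1:1,r2:1,r3:Add2,r4:Mul2
c12: stall | r0:1,r1:1,r2:1,r3:Add2,r4:Mul2
c13: stall | r0:1,r1:1,r2:1,r3:Add2,r4:Mul2
c14: CDB Mul1=5; issue MUL r1<-Mul1 | r0:1,r1:Mul1,r2:1,r3:Add2,r4:Mul2
c15: - | r0:1,r1:Mul1,r2:1,r3:Add2,r4:Mul2
c16: - | r0:1,r1:Mul1,r2:1,r3:Add2,r4:Mul2
c17: CDB Add2=6 | r0:1,r1:Mul1,r2:1,r3:6,r4:Mul2
c18: - | r0:1,r1:Mul1,r2:1,r3:6,r4:Mul2
c19: - | r0:1,r1:Mul1,r2:1,r3:6,r4:Mul2
c20: - | r0:1,r1:Mul1,r2:1,r3:6,r4:Mul2
c21: CDB Mul1=6 | r0:1,r1:6,r2:1,r3:6,r4:Mul2

STATUS = VALUE 6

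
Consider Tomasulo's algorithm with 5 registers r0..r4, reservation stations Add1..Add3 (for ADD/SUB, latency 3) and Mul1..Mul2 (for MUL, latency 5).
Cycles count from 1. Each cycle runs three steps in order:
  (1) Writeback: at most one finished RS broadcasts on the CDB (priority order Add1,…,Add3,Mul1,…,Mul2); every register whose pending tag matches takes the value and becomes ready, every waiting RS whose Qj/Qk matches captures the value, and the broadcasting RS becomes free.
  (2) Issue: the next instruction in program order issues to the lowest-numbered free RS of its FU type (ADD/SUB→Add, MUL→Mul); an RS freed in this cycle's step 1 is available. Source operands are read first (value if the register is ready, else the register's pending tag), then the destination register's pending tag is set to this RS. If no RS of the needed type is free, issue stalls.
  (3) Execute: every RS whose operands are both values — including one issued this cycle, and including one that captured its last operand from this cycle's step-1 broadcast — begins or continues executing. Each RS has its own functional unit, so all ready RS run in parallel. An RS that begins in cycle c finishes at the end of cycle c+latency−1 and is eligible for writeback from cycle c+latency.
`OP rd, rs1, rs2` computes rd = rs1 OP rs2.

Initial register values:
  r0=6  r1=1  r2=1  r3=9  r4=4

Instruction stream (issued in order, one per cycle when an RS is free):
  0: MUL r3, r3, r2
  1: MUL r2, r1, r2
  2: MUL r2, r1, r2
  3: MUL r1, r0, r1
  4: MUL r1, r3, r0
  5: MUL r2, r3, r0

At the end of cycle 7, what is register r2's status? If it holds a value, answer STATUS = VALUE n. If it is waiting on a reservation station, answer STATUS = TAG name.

cycle 1: issue MUL r3<-Mul1 // r0:6,r1:1,r2:1,r3:Mul1,r4:4
cycle 2: issue MUL r2<-Mul2 // r0:6,r1:1,r2:Mul2,r3:Mul1,r4:4
cycle 3: stall // r0:6,r1:1,r2:Mul2,r3:Mul1,r4:4
cycle 4: stall // r0:6,r1:1,r2:Mul2,r3:Mul1,r4:4
cycle 5: stall // r0:6,r1:1,r2:Mul2,r3:Mul1,r4:4
cycle 6: CDB Mul1=9; issue MUL r2<-Mul1 // r0:6,r1:1,r2:Mul1,r3:9,r4:4
cycle 7: CDB Mul2=1; issue MUL r1<-Mul2 // r0:6,r1:Mul2,r2:Mul1,r3:9,r4:4

STATUS = TAG Mul1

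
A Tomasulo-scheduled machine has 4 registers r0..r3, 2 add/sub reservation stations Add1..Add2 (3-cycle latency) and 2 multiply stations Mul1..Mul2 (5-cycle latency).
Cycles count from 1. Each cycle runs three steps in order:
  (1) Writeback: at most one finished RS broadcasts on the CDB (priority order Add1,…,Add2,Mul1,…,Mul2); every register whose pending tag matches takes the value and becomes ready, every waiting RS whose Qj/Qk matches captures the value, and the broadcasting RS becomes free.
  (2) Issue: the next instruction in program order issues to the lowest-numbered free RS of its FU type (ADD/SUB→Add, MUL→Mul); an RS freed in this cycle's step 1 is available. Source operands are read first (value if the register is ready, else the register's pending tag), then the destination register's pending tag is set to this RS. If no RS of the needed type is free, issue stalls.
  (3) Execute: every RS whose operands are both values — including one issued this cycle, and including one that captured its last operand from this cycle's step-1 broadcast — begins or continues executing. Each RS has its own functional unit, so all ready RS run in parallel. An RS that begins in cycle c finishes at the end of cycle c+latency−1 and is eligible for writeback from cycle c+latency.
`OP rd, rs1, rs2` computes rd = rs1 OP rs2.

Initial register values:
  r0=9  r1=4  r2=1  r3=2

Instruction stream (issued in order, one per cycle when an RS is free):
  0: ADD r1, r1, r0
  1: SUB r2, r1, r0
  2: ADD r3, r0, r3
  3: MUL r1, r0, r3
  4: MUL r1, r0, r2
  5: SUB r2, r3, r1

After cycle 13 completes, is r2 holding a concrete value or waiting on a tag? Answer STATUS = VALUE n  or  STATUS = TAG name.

STATUS = TAG Add1

c1: issue ADD r1<-Add1 | r0:9,r1:Add1,r2:1,r3:2
c2: issue SUB r2<-Add2 | r0:9,r1:Add1,r2:Add2,r3:2
c3: stall | r0:9,r1:Add1,r2:Add2,r3:2
c4: CDB Add1=13; issue ADD r3<-Add1 | r0:9,r1:13,r2:Add2,r3:Add1
c5: issue MUL r1<-Mul1 | r0:9,r1:Mul1,r2:Add2,r3:Add1
c6: issue MUL r1<-Mul2 | r0:9,r1:Mul2,r2:Add2,r3:Add1
c7: CDB Add1=11; issue SUB r2<-Add1 | r0:9,r1:Mul2,r2:Add1,r3:11
c8: CDB Add2=4 | r0:9,r1:Mul2,r2:Add1,r3:11
c9: - | r0:9,r1:Mul2,r2:Add1,r3:11
c10: - | r0:9,r1:Mul2,r2:Add1,r3:11
c11: - | r0:9,r1:Mul2,r2:Add1,r3:11
c12: CDB Mul1=99 | r0:9,r1:Mul2,r2:Add1,r3:11
c13: CDB Mul2=36 | r0:9,r1:36,r2:Add1,r3:11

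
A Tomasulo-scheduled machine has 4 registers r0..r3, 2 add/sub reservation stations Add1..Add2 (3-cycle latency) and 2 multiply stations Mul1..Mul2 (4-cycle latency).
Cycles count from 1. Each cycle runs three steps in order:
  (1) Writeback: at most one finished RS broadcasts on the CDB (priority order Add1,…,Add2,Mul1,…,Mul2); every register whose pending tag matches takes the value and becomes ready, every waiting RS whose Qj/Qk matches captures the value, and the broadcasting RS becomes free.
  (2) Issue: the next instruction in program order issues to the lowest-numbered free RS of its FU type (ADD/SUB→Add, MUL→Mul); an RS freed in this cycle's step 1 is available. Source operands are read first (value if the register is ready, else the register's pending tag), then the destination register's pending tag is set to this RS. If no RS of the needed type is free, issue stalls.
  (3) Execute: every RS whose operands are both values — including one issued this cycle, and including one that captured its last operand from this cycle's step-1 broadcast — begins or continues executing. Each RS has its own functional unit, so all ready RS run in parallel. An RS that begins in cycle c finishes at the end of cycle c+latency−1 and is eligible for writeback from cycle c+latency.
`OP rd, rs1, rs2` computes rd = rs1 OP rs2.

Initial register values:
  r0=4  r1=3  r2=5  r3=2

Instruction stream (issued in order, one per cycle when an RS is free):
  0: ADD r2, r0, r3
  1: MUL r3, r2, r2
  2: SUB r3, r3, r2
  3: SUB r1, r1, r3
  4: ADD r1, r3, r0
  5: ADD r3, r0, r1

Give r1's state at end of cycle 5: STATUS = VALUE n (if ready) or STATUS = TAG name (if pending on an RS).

cycle 1: issue ADD r2<-Add1 // r0:4,r1:3,r2:Add1,r3:2
cycle 2: issue MUL r3<-Mul1 // r0:4,r1:3,r2:Add1,r3:Mul1
cycle 3: issue SUB r3<-Add2 // r0:4,r1:3,r2:Add1,r3:Add2
cycle 4: CDB Add1=6; issue SUB r1<-Add1 // r0:4,r1:Add1,r2:6,r3:Add2
cycle 5: stall // r0:4,r1:Add1,r2:6,r3:Add2

STATUS = TAG Add1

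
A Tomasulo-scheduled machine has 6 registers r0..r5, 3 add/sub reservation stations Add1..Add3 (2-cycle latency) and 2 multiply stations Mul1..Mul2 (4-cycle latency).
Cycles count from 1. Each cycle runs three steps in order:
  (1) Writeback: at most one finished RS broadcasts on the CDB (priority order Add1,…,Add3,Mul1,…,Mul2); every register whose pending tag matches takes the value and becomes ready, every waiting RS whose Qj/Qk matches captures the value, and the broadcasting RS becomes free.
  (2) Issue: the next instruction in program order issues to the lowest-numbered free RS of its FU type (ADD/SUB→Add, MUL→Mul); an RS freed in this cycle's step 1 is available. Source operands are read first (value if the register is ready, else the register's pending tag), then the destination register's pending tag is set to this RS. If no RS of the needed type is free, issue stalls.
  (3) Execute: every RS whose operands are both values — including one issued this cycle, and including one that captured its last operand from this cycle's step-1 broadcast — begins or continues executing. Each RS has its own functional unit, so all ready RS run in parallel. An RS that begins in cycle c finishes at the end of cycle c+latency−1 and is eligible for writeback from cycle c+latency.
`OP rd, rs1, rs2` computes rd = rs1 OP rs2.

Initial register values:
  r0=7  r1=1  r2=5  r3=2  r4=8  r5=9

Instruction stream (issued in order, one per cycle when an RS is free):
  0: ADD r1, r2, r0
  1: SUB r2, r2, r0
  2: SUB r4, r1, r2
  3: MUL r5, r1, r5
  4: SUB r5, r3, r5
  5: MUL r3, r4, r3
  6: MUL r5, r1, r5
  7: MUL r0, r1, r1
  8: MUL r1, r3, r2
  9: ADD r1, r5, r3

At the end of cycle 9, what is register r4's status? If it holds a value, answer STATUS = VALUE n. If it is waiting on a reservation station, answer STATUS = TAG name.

STATUS = VALUE 14

cycle 1: issue ADD r1<-Add1 // r0:7,r1:Add1,r2:5,r3:2,r4:8,r5:9
cycle 2: issue SUB r2<-Add2 // r0:7,r1:Add1,r2:Add2,r3:2,r4:8,r5:9
cycle 3: CDB Add1=12; issue SUB r4<-Add1 // r0:7,r1:12,r2:Add2,r3:2,r4:Add1,r5:9
cycle 4: CDB Add2=-2; issue MUL r5<-Mul1 // r0:7,r1:12,r2:-2,r3:2,r4:Add1,r5:Mul1
cycle 5: issue SUB r5<-Add2 // r0:7,r1:12,r2:-2,r3:2,r4:Add1,r5:Add2
cycle 6: CDB Add1=14; issue MUL r3<-Mul2 // r0:7,r1:12,r2:-2,r3:Mul2,r4:14,r5:Add2
cycle 7: stall // r0:7,r1:12,r2:-2,r3:Mul2,r4:14,r5:Add2
cycle 8: CDB Mul1=108; issue MUL r5<-Mul1 // r0:7,r1:12,r2:-2,r3:Mul2,r4:14,r5:Mul1
cycle 9: stall // r0:7,r1:12,r2:-2,r3:Mul2,r4:14,r5:Mul1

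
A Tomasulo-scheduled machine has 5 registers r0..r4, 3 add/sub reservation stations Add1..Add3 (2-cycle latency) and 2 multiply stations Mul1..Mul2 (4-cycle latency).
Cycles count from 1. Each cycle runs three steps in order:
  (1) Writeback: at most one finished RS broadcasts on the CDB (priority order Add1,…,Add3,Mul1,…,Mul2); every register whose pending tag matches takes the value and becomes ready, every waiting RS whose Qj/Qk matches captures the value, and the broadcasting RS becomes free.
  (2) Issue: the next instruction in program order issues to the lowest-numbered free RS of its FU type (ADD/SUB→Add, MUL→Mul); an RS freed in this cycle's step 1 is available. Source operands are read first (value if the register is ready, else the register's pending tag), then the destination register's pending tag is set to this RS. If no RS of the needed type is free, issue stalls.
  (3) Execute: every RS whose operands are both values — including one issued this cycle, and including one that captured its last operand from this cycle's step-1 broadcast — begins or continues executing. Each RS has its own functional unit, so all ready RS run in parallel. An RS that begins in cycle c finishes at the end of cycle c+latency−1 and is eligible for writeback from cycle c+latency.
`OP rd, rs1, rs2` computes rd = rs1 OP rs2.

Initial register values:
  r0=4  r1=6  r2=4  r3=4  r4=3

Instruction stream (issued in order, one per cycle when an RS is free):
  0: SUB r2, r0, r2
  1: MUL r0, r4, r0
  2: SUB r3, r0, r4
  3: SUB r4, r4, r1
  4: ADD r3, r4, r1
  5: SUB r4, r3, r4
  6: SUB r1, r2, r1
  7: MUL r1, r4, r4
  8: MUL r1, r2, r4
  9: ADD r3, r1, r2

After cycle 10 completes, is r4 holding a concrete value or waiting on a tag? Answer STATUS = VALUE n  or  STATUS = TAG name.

STATUS = VALUE 6

cycle 1: issue SUB r2<-Add1 // r0:4,r1:6,r2:Add1,r3:4,r4:3
cycle 2: issue MUL r0<-Mul1 // r0:Mul1,r1:6,r2:Add1,r3:4,r4:3
cycle 3: CDB Add1=0; issue SUB r3<-Add1 // r0:Mul1,r1:6,r2:0,r3:Add1,r4:3
cycle 4: issue SUB r4<-Add2 // r0:Mul1,r1:6,r2:0,r3:Add1,r4:Add2
cycle 5: issue ADD r3<-Add3 // r0:Mul1,r1:6,r2:0,r3:Add3,r4:Add2
cycle 6: CDB Add2=-3; issue SUB r4<-Add2 // r0:Mul1,r1:6,r2:0,r3:Add3,r4:Add2
cycle 7: CDB Mul1=12; stall // r0:12,r1:6,r2:0,r3:Add3,r4:Add2
cycle 8: CDB Add3=3; issue SUB r1<-Add3 // r0:12,r1:Add3,r2:0,r3:3,r4:Add2
cycle 9: CDB Add1=9; issue MUL r1<-Mul1 // r0:12,r1:Mul1,r2:0,r3:3,r4:Add2
cycle 10: CDB Add2=6; issue MUL r1<-Mul2 // r0:12,r1:Mul2,r2:0,r3:3,r4:6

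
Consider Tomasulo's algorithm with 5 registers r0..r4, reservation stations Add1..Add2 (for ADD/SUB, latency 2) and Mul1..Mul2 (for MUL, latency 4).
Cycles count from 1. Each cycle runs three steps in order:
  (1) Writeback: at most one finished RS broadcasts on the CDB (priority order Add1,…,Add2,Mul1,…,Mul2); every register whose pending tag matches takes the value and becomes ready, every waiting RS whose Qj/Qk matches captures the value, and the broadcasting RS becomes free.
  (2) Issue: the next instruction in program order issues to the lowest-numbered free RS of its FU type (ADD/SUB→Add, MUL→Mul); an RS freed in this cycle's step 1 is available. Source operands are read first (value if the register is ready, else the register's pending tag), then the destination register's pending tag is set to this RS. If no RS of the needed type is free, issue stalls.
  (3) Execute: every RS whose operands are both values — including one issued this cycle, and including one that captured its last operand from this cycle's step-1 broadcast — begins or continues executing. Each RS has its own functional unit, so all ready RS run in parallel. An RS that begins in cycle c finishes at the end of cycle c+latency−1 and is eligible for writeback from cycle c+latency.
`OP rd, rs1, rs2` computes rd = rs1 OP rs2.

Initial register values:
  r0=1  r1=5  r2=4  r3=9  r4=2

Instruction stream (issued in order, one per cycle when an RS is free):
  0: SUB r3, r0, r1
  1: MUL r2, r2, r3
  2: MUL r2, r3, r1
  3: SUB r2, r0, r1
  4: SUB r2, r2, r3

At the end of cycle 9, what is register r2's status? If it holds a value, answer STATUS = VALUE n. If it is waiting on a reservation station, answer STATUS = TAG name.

STATUS = VALUE 0

  c1: issue SUB r3<-Add1  regs: r0:1,r1:5,r2:4,r3:Add1,r4:2
  c2: issue MUL r2<-Mul1  regs: r0:1,r1:5,r2:Mul1,r3:Add1,r4:2
  c3: CDB Add1=-4; issue MUL r2<-Mul2  regs: r0:1,r1:5,r2:Mul2,r3:-4,r4:2
  c4: issue SUB r2<-Add1  regs: r0:1,r1:5,r2:Add1,r3:-4,r4:2
  c5: issue SUB r2<-Add2  regs: r0:1,r1:5,r2:Add2,r3:-4,r4:2
  c6: CDB Add1=-4  regs: r0:1,r1:5,r2:Add2,r3:-4,r4:2
  c7: CDB Mul1=-16  regs: r0:1,r1:5,r2:Add2,r3:-4,r4:2
  c8: CDB Add2=0  regs: r0:1,r1:5,r2:0,r3:-4,r4:2
  c9: CDB Mul2=-20  regs: r0:1,r1:5,r2:0,r3:-4,r4:2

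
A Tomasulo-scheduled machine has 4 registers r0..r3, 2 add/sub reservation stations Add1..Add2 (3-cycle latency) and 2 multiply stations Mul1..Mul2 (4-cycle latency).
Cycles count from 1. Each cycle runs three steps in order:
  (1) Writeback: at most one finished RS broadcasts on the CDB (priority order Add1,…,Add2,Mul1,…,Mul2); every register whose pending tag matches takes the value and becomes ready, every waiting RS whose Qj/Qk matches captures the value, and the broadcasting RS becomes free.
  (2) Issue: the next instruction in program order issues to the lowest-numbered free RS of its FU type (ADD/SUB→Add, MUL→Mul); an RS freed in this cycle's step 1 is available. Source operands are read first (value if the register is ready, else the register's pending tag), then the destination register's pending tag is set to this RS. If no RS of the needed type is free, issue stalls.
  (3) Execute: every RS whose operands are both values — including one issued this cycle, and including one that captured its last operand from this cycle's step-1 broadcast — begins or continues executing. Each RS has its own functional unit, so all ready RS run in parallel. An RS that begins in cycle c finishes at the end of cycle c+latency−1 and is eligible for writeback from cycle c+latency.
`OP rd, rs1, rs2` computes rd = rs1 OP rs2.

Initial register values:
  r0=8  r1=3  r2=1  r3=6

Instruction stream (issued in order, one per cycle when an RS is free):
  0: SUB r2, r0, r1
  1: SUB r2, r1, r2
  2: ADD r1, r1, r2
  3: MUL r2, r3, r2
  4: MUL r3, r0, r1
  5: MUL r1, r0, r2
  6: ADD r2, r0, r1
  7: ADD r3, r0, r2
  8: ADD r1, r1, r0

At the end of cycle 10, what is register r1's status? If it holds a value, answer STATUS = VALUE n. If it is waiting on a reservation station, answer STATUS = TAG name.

STATUS = VALUE 1

c1: issue SUB r2<-Add1 | r0:8,r1:3,r2:Add1,r3:6
c2: issue SUB r2<-Add2 | r0:8,r1:3,r2:Add2,r3:6
c3: stall | r0:8,r1:3,r2:Add2,r3:6
c4: CDB Add1=5; issue ADD r1<-Add1 | r0:8,r1:Add1,r2:Add2,r3:6
c5: issue MUL r2<-Mul1 | r0:8,r1:Add1,r2:Mul1,r3:6
c6: issue MUL r3<-Mul2 | r0:8,r1:Add1,r2:Mul1,r3:Mul2
c7: CDB Add2=-2; stall | r0:8,r1:Add1,r2:Mul1,r3:Mul2
c8: stall | r0:8,r1:Add1,r2:Mul1,r3:Mul2
c9: stall | r0:8,r1:Add1,r2:Mul1,r3:Mul2
c10: CDB Add1=1; stall | r0:8,r1:1,r2:Mul1,r3:Mul2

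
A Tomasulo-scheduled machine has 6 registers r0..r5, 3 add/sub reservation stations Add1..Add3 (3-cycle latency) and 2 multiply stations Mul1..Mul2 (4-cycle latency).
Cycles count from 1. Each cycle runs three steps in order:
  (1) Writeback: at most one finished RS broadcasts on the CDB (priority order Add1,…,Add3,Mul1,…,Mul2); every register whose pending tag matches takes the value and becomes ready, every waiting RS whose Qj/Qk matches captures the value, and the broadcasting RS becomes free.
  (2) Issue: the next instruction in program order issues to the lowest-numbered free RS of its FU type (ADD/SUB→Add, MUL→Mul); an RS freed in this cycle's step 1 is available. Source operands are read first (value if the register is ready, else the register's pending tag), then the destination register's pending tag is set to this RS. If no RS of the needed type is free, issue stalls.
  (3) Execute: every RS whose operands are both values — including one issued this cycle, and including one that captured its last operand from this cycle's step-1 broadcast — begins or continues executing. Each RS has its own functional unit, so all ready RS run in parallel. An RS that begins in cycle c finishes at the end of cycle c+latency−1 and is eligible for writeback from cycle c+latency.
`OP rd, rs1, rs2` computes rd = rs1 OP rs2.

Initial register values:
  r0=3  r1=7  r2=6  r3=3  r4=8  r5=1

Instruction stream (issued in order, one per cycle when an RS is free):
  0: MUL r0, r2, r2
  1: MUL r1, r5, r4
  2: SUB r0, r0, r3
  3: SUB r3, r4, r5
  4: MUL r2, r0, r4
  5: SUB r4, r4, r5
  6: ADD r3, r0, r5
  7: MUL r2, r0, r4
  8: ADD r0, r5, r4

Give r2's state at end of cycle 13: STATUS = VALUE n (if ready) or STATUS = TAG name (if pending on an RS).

STATUS = TAG Mul2

c1: issue MUL r0<-Mul1 | r0:Mul1,r1:7,r2:6,r3:3,r4:8,r5:1
c2: issue MUL r1<-Mul2 | r0:Mul1,r1:Mul2,r2:6,r3:3,r4:8,r5:1
c3: issue SUB r0<-Add1 | r0:Add1,r1:Mul2,r2:6,r3:3,r4:8,r5:1
c4: issue SUB r3<-Add2 | r0:Add1,r1:Mul2,r2:6,r3:Add2,r4:8,r5:1
c5: CDB Mul1=36; issue MUL r2<-Mul1 | r0:Add1,r1:Mul2,r2:Mul1,r3:Add2,r4:8,r5:1
c6: CDB Mul2=8; issue SUB r4<-Add3 | r0:Add1,r1:8,r2:Mul1,r3:Add2,r4:Add3,r5:1
c7: CDB Add2=7; issue ADD r3<-Add2 | r0:Add1,r1:8,r2:Mul1,r3:Add2,r4:Add3,r5:1
c8: CDB Add1=33; issue MUL r2<-Mul2 | r0:33,r1:8,r2:Mul2,r3:Add2,r4:Add3,r5:1
c9: CDB Add3=7; issue ADD r0<-Add1 | r0:Add1,r1:8,r2:Mul2,r3:Add2,r4:7,r5:1
c10: - | r0:Add1,r1:8,r2:Mul2,r3:Add2,r4:7,r5:1
c11: CDB Add2=34 | r0:Add1,r1:8,r2:Mul2,r3:34,r4:7,r5:1
c12: CDB Add1=8 | r0:8,r1:8,r2:Mul2,r3:34,r4:7,r5:1
c13: CDB Mul1=264 | r0:8,r1:8,r2:Mul2,r3:34,r4:7,r5:1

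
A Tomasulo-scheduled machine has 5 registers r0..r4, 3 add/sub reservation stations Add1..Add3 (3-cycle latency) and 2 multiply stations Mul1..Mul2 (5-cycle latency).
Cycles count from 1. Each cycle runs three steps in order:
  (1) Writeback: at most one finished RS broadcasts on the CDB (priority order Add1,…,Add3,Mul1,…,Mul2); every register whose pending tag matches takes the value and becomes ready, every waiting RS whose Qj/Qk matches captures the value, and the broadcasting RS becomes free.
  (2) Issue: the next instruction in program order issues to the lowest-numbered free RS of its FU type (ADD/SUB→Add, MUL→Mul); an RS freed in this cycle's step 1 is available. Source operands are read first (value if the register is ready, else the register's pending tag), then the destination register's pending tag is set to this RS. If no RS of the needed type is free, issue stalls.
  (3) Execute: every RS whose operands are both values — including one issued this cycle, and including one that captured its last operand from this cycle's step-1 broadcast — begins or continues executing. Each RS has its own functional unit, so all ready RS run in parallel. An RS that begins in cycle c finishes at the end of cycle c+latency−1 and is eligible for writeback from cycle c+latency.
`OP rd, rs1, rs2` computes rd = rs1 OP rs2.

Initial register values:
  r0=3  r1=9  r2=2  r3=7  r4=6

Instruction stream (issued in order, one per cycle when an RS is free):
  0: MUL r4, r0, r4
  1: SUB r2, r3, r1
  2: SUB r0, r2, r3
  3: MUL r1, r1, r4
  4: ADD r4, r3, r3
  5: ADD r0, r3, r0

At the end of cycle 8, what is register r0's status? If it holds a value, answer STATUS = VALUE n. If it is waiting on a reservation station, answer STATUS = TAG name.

STATUS = TAG Add3

cycle 1: issue MUL r4<-Mul1 // r0:3,r1:9,r2:2,r3:7,r4:Mul1
cycle 2: issue SUB r2<-Add1 // r0:3,r1:9,r2:Add1,r3:7,r4:Mul1
cycle 3: issue SUB r0<-Add2 // r0:Add2,r1:9,r2:Add1,r3:7,r4:Mul1
cycle 4: issue MUL r1<-Mul2 // r0:Add2,r1:Mul2,r2:Add1,r3:7,r4:Mul1
cycle 5: CDB Add1=-2; issue ADD r4<-Add1 // r0:Add2,r1:Mul2,r2:-2,r3:7,r4:Add1
cycle 6: CDB Mul1=18; issue ADD r0<-Add3 // r0:Add3,r1:Mul2,r2:-2,r3:7,r4:Add1
cycle 7: - // r0:Add3,r1:Mul2,r2:-2,r3:7,r4:Add1
cycle 8: CDB Add1=14 // r0:Add3,r1:Mul2,r2:-2,r3:7,r4:14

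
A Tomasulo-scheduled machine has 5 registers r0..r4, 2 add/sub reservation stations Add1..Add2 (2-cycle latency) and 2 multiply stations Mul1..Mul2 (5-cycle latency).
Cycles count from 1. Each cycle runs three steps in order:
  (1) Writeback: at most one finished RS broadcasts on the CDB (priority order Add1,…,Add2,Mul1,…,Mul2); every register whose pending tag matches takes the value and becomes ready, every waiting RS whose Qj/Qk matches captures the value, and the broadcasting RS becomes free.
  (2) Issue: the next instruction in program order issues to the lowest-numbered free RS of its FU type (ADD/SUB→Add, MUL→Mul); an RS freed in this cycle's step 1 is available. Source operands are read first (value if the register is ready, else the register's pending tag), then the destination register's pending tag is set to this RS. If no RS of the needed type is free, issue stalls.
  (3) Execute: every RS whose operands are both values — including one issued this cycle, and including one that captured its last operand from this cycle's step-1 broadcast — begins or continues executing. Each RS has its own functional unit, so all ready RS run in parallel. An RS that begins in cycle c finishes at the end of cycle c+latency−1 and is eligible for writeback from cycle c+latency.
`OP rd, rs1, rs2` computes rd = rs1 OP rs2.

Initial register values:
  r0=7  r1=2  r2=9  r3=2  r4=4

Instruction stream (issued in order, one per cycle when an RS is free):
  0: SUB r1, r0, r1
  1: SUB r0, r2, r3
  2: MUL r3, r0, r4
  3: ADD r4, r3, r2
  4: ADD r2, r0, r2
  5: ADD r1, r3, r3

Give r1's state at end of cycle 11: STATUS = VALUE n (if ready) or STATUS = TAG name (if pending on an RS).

c1: issue SUB r1<-Add1 | r0:7,r1:Add1,r2:9,r3:2,r4:4
c2: issue SUB r0<-Add2 | r0:Add2,r1:Add1,r2:9,r3:2,r4:4
c3: CDB Add1=5; issue MUL r3<-Mul1 | r0:Add2,r1:5,r2:9,r3:Mul1,r4:4
c4: CDB Add2=7; issue ADD r4<-Add1 | r0:7,r1:5,r2:9,r3:Mul1,r4:Add1
c5: issue ADD r2<-Add2 | r0:7,r1:5,r2:Add2,r3:Mul1,r4:Add1
c6: stall | r0:7,r1:5,r2:Add2,r3:Mul1,r4:Add1
c7: CDB Add2=16; issue ADD r1<-Add2 | r0:7,r1:Add2,r2:16,r3:Mul1,r4:Add1
c8: - | r0:7,r1:Add2,r2:16,r3:Mul1,r4:Add1
c9: CDB Mul1=28 | r0:7,r1:Add2,r2:16,r3:28,r4:Add1
c10: - | r0:7,r1:Add2,r2:16,r3:28,r4:Add1
c11: CDB Add1=37 | r0:7,r1:Add2,r2:16,r3:28,r4:37

STATUS = TAG Add2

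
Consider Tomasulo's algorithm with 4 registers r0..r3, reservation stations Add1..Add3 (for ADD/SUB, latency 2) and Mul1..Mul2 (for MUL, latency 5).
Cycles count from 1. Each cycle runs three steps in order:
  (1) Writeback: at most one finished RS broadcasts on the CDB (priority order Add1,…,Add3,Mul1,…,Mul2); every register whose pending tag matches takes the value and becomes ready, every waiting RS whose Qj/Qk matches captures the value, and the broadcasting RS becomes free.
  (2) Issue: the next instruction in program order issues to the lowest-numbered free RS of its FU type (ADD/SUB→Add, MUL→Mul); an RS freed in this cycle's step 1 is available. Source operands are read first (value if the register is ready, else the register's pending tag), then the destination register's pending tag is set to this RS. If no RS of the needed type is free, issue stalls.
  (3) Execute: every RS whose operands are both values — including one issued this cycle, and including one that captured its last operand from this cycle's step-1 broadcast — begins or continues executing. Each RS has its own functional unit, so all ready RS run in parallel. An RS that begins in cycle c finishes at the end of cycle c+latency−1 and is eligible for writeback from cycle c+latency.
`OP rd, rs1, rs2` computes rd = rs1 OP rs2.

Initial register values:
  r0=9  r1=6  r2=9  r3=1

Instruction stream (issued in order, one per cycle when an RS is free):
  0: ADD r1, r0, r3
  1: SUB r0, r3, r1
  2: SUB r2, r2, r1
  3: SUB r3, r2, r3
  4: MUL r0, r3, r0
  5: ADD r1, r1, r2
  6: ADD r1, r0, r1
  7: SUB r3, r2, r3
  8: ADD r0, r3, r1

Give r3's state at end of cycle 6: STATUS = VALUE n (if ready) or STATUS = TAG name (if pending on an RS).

STATUS = TAG Add3

  c1: issue ADD r1<-Add1  regs: r0:9,r1:Add1,r2:9,r3:1
  c2: issue SUB r0<-Add2  regs: r0:Add2,r1:Add1,r2:9,r3:1
  c3: CDB Add1=10; issue SUB r2<-Add1  regs: r0:Add2,r1:10,r2:Add1,r3:1
  c4: issue SUB r3<-Add3  regs: r0:Add2,r1:10,r2:Add1,r3:Add3
  c5: CDB Add1=-1; issue MUL r0<-Mul1  regs: r0:Mul1,r1:10,r2:-1,r3:Add3
  c6: CDB Add2=-9; issue ADD r1<-Add1  regs: r0:Mul1,r1:Add1,r2:-1,r3:Add3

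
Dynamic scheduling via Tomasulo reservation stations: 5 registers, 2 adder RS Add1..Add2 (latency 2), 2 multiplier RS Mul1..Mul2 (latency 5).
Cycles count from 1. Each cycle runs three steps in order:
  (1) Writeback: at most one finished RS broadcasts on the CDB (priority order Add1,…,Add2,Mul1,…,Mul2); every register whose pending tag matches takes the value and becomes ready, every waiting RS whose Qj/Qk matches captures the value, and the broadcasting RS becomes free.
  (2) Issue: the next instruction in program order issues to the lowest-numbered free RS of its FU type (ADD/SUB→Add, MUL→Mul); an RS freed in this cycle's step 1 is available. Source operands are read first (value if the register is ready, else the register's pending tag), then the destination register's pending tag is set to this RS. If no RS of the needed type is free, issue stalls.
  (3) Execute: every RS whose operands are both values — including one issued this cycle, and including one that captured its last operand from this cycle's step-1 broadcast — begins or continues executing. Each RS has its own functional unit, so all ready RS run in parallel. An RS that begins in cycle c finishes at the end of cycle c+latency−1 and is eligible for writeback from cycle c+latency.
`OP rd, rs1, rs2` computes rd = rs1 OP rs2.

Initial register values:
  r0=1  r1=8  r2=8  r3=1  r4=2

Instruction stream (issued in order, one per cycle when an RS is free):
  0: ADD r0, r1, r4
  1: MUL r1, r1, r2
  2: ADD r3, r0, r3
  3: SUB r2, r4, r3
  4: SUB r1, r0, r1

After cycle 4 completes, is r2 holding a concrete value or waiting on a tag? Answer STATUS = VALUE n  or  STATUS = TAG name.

STATUS = TAG Add2

  c1: issue ADD r0<-Add1  regs: r0:Add1,r1:8,r2:8,r3:1,r4:2
  c2: issue MUL r1<-Mul1  regs: r0:Add1,r1:Mul1,r2:8,r3:1,r4:2
  c3: CDB Add1=10; issue ADD r3<-Add1  regs: r0:10,r1:Mul1,r2:8,r3:Add1,r4:2
  c4: issue SUB r2<-Add2  regs: r0:10,r1:Mul1,r2:Add2,r3:Add1,r4:2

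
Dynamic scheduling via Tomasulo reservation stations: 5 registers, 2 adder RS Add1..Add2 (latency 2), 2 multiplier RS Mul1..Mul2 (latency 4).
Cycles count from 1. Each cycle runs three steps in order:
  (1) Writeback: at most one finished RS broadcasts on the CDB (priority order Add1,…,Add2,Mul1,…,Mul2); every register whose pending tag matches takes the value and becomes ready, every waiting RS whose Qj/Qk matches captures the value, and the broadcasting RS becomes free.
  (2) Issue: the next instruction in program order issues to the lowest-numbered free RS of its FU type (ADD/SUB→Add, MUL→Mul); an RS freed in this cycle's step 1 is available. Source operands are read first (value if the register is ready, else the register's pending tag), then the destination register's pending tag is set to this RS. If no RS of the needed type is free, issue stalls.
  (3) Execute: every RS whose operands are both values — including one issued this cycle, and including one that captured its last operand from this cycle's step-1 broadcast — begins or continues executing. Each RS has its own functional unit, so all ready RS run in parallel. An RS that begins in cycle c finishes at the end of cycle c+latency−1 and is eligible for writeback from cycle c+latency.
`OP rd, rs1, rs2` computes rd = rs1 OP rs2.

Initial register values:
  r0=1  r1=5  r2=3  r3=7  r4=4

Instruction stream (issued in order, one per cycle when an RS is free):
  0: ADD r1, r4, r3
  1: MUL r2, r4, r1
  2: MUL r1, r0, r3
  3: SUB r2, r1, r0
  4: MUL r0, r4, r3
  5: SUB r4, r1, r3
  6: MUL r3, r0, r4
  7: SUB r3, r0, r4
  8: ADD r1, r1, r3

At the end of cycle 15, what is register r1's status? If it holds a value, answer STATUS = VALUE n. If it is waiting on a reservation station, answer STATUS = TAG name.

cycle 1: issue ADD r1<-Add1 // r0:1,r1:Add1,r2:3,r3:7,r4:4
cycle 2: issue MUL r2<-Mul1 // r0:1,r1:Add1,r2:Mul1,r3:7,r4:4
cycle 3: CDB Add1=11; issue MUL r1<-Mul2 // r0:1,r1:Mul2,r2:Mul1,r3:7,r4:4
cycle 4: issue SUB r2<-Add1 // r0:1,r1:Mul2,r2:Add1,r3:7,r4:4
cycle 5: stall // r0:1,r1:Mul2,r2:Add1,r3:7,r4:4
cycle 6: stall // r0:1,r1:Mul2,r2:Add1,r3:7,r4:4
cycle 7: CDB Mul1=44; issue MUL r0<-Mul1 // r0:Mul1,r1:Mul2,r2:Add1,r3:7,r4:4
cycle 8: CDB Mul2=7; issue SUB r4<-Add2 // r0:Mul1,r1:7,r2:Add1,r3:7,r4:Add2
cycle 9: issue MUL r3<-Mul2 // r0:Mul1,r1:7,r2:Add1,r3:Mul2,r4:Add2
cycle 10: CDB Add1=6; issue SUB r3<-Add1 // r0:Mul1,r1:7,r2:6,r3:Add1,r4:Add2
cycle 11: CDB Add2=0; issue ADD r1<-Add2 // r0:Mul1,r1:Add2,r2:6,r3:Add1,r4:0
cycle 12: CDB Mul1=28 // r0:28,r1:Add2,r2:6,r3:Add1,r4:0
cycle 13: - // r0:28,r1:Add2,r2:6,r3:Add1,r4:0
cycle 14: CDB Add1=28 // r0:28,r1:Add2,r2:6,r3:28,r4:0
cycle 15: - // r0:28,r1:Add2,r2:6,r3:28,r4:0

STATUS = TAG Add2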